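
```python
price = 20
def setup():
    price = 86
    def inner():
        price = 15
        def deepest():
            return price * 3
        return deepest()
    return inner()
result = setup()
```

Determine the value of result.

Step 1: deepest() looks up price through LEGB: not local, finds price = 15 in enclosing inner().
Step 2: Returns 15 * 3 = 45.
Step 3: result = 45

The answer is 45.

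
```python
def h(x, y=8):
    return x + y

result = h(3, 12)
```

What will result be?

Step 1: h(3, 12) overrides default y with 12.
Step 2: Returns 3 + 12 = 15.
Step 3: result = 15

The answer is 15.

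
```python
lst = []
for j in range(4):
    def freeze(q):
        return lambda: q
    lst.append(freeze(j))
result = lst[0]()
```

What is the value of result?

Step 1: freeze(j) creates a new scope capturing q = j at call time.
Step 2: lst[0] = freeze(0), so its lambda captures q = 0.
Step 3: result = 0 (closure factory fixes late binding)

The answer is 0.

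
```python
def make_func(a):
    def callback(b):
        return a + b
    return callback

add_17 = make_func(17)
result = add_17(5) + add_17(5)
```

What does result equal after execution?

Step 1: add_17 captures a = 17.
Step 2: add_17(5) = 17 + 5 = 22, called twice.
Step 3: result = 22 + 22 = 44

The answer is 44.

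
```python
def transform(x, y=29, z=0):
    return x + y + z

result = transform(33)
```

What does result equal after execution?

Step 1: transform(33) uses defaults y = 29, z = 0.
Step 2: Returns 33 + 29 + 0 = 62.
Step 3: result = 62

The answer is 62.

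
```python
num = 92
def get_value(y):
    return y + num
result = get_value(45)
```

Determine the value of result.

Step 1: num = 92 is defined globally.
Step 2: get_value(45) uses parameter y = 45 and looks up num from global scope = 92.
Step 3: result = 45 + 92 = 137

The answer is 137.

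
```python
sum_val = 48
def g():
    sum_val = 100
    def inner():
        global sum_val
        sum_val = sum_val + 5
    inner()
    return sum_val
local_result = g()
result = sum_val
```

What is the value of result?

Step 1: Global sum_val = 48. g() creates local sum_val = 100.
Step 2: inner() declares global sum_val and adds 5: global sum_val = 48 + 5 = 53.
Step 3: g() returns its local sum_val = 100 (unaffected by inner).
Step 4: result = global sum_val = 53

The answer is 53.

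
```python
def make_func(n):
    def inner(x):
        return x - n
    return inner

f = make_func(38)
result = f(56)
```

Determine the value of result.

Step 1: make_func(38) creates a closure capturing n = 38.
Step 2: f(56) computes 56 - 38 = 18.
Step 3: result = 18

The answer is 18.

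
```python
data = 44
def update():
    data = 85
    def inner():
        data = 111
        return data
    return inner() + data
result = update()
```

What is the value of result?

Step 1: update() has local data = 85. inner() has local data = 111.
Step 2: inner() returns its local data = 111.
Step 3: update() returns 111 + its own data (85) = 196

The answer is 196.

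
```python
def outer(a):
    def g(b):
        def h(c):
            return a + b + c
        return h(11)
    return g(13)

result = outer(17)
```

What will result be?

Step 1: a = 17, b = 13, c = 11 across three nested scopes.
Step 2: h() accesses all three via LEGB rule.
Step 3: result = 17 + 13 + 11 = 41

The answer is 41.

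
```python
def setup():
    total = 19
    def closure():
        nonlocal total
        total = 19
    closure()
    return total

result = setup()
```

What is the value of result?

Step 1: setup() sets total = 19.
Step 2: closure() uses nonlocal to reassign total = 19.
Step 3: result = 19

The answer is 19.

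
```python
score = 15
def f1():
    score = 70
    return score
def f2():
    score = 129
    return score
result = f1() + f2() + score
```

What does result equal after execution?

Step 1: Each function shadows global score with its own local.
Step 2: f1() returns 70, f2() returns 129.
Step 3: Global score = 15 is unchanged. result = 70 + 129 + 15 = 214

The answer is 214.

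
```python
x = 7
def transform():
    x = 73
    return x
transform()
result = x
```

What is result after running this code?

Step 1: x = 7 globally.
Step 2: transform() creates a LOCAL x = 73 (no global keyword!).
Step 3: The global x is unchanged. result = 7

The answer is 7.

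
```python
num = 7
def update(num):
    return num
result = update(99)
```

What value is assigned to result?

Step 1: Global num = 7.
Step 2: update(99) takes parameter num = 99, which shadows the global.
Step 3: result = 99

The answer is 99.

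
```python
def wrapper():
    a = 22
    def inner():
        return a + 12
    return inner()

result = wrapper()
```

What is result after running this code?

Step 1: wrapper() defines a = 22.
Step 2: inner() reads a = 22 from enclosing scope, returns 22 + 12 = 34.
Step 3: result = 34

The answer is 34.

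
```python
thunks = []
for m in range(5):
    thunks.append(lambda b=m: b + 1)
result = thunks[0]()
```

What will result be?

Step 1: Default argument b=m captures m's value at definition time.
Step 2: thunks[0] was defined when m = 0, so b defaults to 0.
Step 3: result = 0 + 1 = 1 (default arg fixes the late binding issue)

The answer is 1.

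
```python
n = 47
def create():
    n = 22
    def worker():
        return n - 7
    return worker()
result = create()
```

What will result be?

Step 1: create() shadows global n with n = 22.
Step 2: worker() finds n = 22 in enclosing scope, computes 22 - 7 = 15.
Step 3: result = 15

The answer is 15.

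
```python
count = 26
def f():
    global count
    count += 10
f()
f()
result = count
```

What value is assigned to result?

Step 1: count = 26.
Step 2: First f(): count = 26 + 10 = 36.
Step 3: Second f(): count = 36 + 10 = 46. result = 46

The answer is 46.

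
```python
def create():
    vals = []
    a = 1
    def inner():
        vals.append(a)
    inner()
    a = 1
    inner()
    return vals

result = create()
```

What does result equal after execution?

Step 1: a = 1. inner() appends current a to vals.
Step 2: First inner(): appends 1. Then a = 1.
Step 3: Second inner(): appends 1 (closure sees updated a). result = [1, 1]

The answer is [1, 1].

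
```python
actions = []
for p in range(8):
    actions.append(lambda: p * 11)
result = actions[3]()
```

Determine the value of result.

Step 1: All lambdas reference the same variable p (late binding).
Step 2: After the loop, p = 7. Every lambda returns p * 11.
Step 3: actions[3]() = 7 * 11 = 77

The answer is 77.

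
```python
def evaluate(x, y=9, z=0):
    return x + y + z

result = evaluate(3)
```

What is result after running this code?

Step 1: evaluate(3) uses defaults y = 9, z = 0.
Step 2: Returns 3 + 9 + 0 = 12.
Step 3: result = 12

The answer is 12.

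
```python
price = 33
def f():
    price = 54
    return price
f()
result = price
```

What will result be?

Step 1: Global price = 33.
Step 2: f() creates local price = 54 (shadow, not modification).
Step 3: After f() returns, global price is unchanged. result = 33

The answer is 33.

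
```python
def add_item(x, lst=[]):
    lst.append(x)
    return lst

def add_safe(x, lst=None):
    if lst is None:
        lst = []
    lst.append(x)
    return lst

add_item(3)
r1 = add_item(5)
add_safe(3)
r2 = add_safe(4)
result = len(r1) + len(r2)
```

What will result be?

Step 1: add_item shares mutable default: after 2 calls, lst = [3, 5], len = 2.
Step 2: add_safe creates fresh list each time: r2 = [4], len = 1.
Step 3: result = 2 + 1 = 3

The answer is 3.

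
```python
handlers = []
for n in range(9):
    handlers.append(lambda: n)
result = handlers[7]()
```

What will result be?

Step 1: The loop creates 9 lambdas, all referencing the same variable n.
Step 2: After the loop, n = 8 (final value).
Step 3: handlers[7]() looks up n at call time and finds 8. This is the late binding gotcha. result = 8

The answer is 8.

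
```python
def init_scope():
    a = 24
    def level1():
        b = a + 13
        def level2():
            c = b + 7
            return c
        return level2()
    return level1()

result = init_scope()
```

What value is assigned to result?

Step 1: a = 24. b = a + 13 = 37.
Step 2: c = b + 7 = 37 + 7 = 44.
Step 3: result = 44

The answer is 44.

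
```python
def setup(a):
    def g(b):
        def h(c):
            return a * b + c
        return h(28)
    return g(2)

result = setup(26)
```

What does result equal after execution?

Step 1: a = 26, b = 2, c = 28.
Step 2: h() computes a * b + c = 26 * 2 + 28 = 80.
Step 3: result = 80

The answer is 80.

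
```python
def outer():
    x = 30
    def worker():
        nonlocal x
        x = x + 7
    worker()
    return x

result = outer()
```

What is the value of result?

Step 1: outer() sets x = 30.
Step 2: worker() uses nonlocal to modify x in outer's scope: x = 30 + 7 = 37.
Step 3: outer() returns the modified x = 37

The answer is 37.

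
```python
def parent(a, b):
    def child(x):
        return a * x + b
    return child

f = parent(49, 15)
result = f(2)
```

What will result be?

Step 1: parent(49, 15) captures a = 49, b = 15.
Step 2: f(2) computes 49 * 2 + 15 = 113.
Step 3: result = 113

The answer is 113.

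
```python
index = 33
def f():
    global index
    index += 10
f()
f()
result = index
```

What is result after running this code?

Step 1: index = 33.
Step 2: First f(): index = 33 + 10 = 43.
Step 3: Second f(): index = 43 + 10 = 53. result = 53

The answer is 53.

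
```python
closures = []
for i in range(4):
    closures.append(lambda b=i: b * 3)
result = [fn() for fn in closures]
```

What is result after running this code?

Step 1: Default arg b=i captures i at each iteration.
Step 2: closures[k] has b defaulting to k, returns k * 3.
Step 3: result = [0, 3, 6, 9]

The answer is [0, 3, 6, 9].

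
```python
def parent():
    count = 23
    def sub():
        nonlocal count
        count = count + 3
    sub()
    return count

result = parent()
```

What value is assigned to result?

Step 1: parent() sets count = 23.
Step 2: sub() uses nonlocal to modify count in parent's scope: count = 23 + 3 = 26.
Step 3: parent() returns the modified count = 26

The answer is 26.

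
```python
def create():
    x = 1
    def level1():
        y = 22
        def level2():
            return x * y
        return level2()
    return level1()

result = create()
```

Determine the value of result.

Step 1: x = 1 in create. y = 22 in level1.
Step 2: level2() reads x = 1 and y = 22 from enclosing scopes.
Step 3: result = 1 * 22 = 22

The answer is 22.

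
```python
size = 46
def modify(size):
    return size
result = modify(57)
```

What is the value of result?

Step 1: Global size = 46.
Step 2: modify(57) takes parameter size = 57, which shadows the global.
Step 3: result = 57

The answer is 57.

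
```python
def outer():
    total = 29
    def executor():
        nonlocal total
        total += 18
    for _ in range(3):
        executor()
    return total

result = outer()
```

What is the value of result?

Step 1: total = 29.
Step 2: executor() is called 3 times in a loop, each adding 18 via nonlocal.
Step 3: total = 29 + 18 * 3 = 83

The answer is 83.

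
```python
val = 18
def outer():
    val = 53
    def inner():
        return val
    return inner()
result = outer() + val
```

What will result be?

Step 1: Global val = 18. outer() shadows with val = 53.
Step 2: inner() returns enclosing val = 53. outer() = 53.
Step 3: result = 53 + global val (18) = 71

The answer is 71.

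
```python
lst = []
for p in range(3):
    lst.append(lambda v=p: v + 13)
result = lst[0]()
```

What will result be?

Step 1: Default argument v=p captures p's value at definition time.
Step 2: lst[0] was defined when p = 0, so v defaults to 0.
Step 3: result = 0 + 13 = 13 (default arg fixes the late binding issue)

The answer is 13.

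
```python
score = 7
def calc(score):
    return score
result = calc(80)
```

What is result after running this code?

Step 1: Global score = 7.
Step 2: calc(80) takes parameter score = 80, which shadows the global.
Step 3: result = 80

The answer is 80.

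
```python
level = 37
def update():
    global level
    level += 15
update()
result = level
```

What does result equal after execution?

Step 1: level = 37 globally.
Step 2: update() modifies global level: level += 15 = 52.
Step 3: result = 52

The answer is 52.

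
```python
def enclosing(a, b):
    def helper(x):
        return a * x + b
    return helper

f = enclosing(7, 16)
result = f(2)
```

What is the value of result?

Step 1: enclosing(7, 16) captures a = 7, b = 16.
Step 2: f(2) computes 7 * 2 + 16 = 30.
Step 3: result = 30

The answer is 30.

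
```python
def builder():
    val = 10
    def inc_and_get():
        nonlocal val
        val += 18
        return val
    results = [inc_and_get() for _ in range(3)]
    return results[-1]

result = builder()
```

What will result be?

Step 1: val = 10.
Step 2: Three calls to inc_and_get(), each adding 18.
Step 3: Last value = 10 + 18 * 3 = 64

The answer is 64.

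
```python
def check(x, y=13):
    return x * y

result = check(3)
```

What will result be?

Step 1: check(3) uses default y = 13.
Step 2: Returns 3 * 13 = 39.
Step 3: result = 39

The answer is 39.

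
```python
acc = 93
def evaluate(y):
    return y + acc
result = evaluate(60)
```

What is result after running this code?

Step 1: acc = 93 is defined globally.
Step 2: evaluate(60) uses parameter y = 60 and looks up acc from global scope = 93.
Step 3: result = 60 + 93 = 153

The answer is 153.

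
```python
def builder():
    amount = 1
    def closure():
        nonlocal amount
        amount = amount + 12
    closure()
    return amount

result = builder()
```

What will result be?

Step 1: builder() sets amount = 1.
Step 2: closure() uses nonlocal to modify amount in builder's scope: amount = 1 + 12 = 13.
Step 3: builder() returns the modified amount = 13

The answer is 13.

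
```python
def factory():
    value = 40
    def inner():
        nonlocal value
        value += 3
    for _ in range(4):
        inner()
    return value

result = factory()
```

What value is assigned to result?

Step 1: value = 40.
Step 2: inner() is called 4 times in a loop, each adding 3 via nonlocal.
Step 3: value = 40 + 3 * 4 = 52

The answer is 52.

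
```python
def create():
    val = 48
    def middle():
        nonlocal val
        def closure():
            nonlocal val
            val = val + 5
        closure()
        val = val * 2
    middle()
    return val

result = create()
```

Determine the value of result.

Step 1: val = 48.
Step 2: closure() adds 5: val = 48 + 5 = 53.
Step 3: middle() doubles: val = 53 * 2 = 106.
Step 4: result = 106

The answer is 106.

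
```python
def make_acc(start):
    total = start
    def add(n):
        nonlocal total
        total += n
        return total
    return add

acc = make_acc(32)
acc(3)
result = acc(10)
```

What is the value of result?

Step 1: make_acc(32) creates closure with total = 32.
Step 2: First acc(3): total = 32 + 3 = 35.
Step 3: Second acc(10): total = 35 + 10 = 45. result = 45

The answer is 45.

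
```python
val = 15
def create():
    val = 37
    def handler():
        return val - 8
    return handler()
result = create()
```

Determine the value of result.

Step 1: create() shadows global val with val = 37.
Step 2: handler() finds val = 37 in enclosing scope, computes 37 - 8 = 29.
Step 3: result = 29

The answer is 29.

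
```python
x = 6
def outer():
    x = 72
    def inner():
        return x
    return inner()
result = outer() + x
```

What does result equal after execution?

Step 1: Global x = 6. outer() shadows with x = 72.
Step 2: inner() returns enclosing x = 72. outer() = 72.
Step 3: result = 72 + global x (6) = 78

The answer is 78.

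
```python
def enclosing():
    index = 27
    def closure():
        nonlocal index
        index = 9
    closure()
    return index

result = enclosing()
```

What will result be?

Step 1: enclosing() sets index = 27.
Step 2: closure() uses nonlocal to reassign index = 9.
Step 3: result = 9

The answer is 9.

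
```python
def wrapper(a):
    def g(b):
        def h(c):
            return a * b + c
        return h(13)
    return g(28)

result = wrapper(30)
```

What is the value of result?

Step 1: a = 30, b = 28, c = 13.
Step 2: h() computes a * b + c = 30 * 28 + 13 = 853.
Step 3: result = 853

The answer is 853.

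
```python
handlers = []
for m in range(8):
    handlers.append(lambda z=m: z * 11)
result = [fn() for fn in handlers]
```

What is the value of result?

Step 1: Default arg z=m captures m at each iteration.
Step 2: handlers[k] has z defaulting to k, returns k * 11.
Step 3: result = [0, 11, 22, 33, 44, 55, 66, 77]

The answer is [0, 11, 22, 33, 44, 55, 66, 77].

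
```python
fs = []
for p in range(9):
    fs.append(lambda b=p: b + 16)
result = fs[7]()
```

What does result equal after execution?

Step 1: Default argument b=p captures p's value at definition time.
Step 2: fs[7] was defined when p = 7, so b defaults to 7.
Step 3: result = 7 + 16 = 23 (default arg fixes the late binding issue)

The answer is 23.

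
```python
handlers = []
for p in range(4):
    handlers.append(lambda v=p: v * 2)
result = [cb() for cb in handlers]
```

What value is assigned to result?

Step 1: Default arg v=p captures p at each iteration.
Step 2: handlers[k] has v defaulting to k, returns k * 2.
Step 3: result = [0, 2, 4, 6]

The answer is [0, 2, 4, 6].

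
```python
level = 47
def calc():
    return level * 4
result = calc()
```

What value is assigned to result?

Step 1: level = 47 is defined globally.
Step 2: calc() looks up level from global scope = 47, then computes 47 * 4 = 188.
Step 3: result = 188

The answer is 188.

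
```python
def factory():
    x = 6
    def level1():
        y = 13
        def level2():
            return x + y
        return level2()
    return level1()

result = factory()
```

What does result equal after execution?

Step 1: x = 6 in factory. y = 13 in level1.
Step 2: level2() reads x = 6 and y = 13 from enclosing scopes.
Step 3: result = 6 + 13 = 19

The answer is 19.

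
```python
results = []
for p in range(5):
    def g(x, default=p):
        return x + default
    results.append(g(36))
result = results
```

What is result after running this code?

Step 1: Default argument default=p is evaluated at function definition time.
Step 2: Each iteration creates g with default = current p value.
Step 3: g(36) returns 36 + default. results = [36, 37, 38, 39, 40]

The answer is [36, 37, 38, 39, 40].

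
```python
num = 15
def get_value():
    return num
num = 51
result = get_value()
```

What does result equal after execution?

Step 1: num is first set to 15, then reassigned to 51.
Step 2: get_value() is called after the reassignment, so it looks up the current global num = 51.
Step 3: result = 51

The answer is 51.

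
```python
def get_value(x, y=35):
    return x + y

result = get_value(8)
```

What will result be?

Step 1: get_value(8) uses default y = 35.
Step 2: Returns 8 + 35 = 43.
Step 3: result = 43

The answer is 43.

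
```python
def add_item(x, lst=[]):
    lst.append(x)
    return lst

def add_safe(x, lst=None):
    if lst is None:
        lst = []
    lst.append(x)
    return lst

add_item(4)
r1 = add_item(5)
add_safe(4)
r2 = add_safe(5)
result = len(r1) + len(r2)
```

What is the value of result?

Step 1: add_item shares mutable default: after 2 calls, lst = [4, 5], len = 2.
Step 2: add_safe creates fresh list each time: r2 = [5], len = 1.
Step 3: result = 2 + 1 = 3

The answer is 3.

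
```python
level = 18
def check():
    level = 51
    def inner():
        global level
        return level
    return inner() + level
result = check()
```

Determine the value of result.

Step 1: Global level = 18. check() shadows with local level = 51.
Step 2: inner() uses global keyword, so inner() returns global level = 18.
Step 3: check() returns 18 + 51 = 69

The answer is 69.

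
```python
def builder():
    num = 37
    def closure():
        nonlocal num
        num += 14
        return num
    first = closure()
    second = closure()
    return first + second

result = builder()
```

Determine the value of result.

Step 1: num starts at 37.
Step 2: First call: num = 37 + 14 = 51, returns 51.
Step 3: Second call: num = 51 + 14 = 65, returns 65.
Step 4: result = 51 + 65 = 116

The answer is 116.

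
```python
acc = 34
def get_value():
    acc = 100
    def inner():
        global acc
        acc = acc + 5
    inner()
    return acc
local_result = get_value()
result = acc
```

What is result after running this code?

Step 1: Global acc = 34. get_value() creates local acc = 100.
Step 2: inner() declares global acc and adds 5: global acc = 34 + 5 = 39.
Step 3: get_value() returns its local acc = 100 (unaffected by inner).
Step 4: result = global acc = 39

The answer is 39.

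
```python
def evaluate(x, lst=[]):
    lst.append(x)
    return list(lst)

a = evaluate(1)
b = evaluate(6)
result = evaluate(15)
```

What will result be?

Step 1: Default list is shared. list() creates copies for return values.
Step 2: Internal list grows: [1] -> [1, 6] -> [1, 6, 15].
Step 3: result = [1, 6, 15]

The answer is [1, 6, 15].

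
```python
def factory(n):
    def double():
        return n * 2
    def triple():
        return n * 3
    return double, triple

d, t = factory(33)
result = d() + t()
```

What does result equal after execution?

Step 1: Both closures capture the same n = 33.
Step 2: d() = 33 * 2 = 66, t() = 33 * 3 = 99.
Step 3: result = 66 + 99 = 165

The answer is 165.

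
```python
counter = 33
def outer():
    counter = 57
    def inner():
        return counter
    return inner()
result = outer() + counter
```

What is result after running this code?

Step 1: Global counter = 33. outer() shadows with counter = 57.
Step 2: inner() returns enclosing counter = 57. outer() = 57.
Step 3: result = 57 + global counter (33) = 90

The answer is 90.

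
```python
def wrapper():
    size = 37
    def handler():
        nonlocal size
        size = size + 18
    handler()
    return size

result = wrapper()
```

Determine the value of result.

Step 1: wrapper() sets size = 37.
Step 2: handler() uses nonlocal to modify size in wrapper's scope: size = 37 + 18 = 55.
Step 3: wrapper() returns the modified size = 55

The answer is 55.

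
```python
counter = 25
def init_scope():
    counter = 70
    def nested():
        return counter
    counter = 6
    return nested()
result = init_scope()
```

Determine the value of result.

Step 1: init_scope() sets counter = 70, then later counter = 6.
Step 2: nested() is called after counter is reassigned to 6. Closures capture variables by reference, not by value.
Step 3: result = 6

The answer is 6.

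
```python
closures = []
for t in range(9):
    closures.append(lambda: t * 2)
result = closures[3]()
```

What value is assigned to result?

Step 1: All lambdas reference the same variable t (late binding).
Step 2: After the loop, t = 8. Every lambda returns t * 2.
Step 3: closures[3]() = 8 * 2 = 16

The answer is 16.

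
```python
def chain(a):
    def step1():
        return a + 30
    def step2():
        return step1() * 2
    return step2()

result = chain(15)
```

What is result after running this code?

Step 1: chain(15) captures a = 15.
Step 2: step2() calls step1() which returns 15 + 30 = 45.
Step 3: step2() returns 45 * 2 = 90

The answer is 90.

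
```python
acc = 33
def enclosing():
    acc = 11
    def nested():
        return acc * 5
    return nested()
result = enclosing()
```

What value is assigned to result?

Step 1: enclosing() shadows global acc with acc = 11.
Step 2: nested() finds acc = 11 in enclosing scope, computes 11 * 5 = 55.
Step 3: result = 55

The answer is 55.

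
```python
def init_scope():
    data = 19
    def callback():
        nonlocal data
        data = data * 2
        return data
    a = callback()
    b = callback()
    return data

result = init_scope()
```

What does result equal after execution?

Step 1: data starts at 19.
Step 2: First callback(): data = 19 * 2 = 38.
Step 3: Second callback(): data = 38 * 2 = 76.
Step 4: result = 76

The answer is 76.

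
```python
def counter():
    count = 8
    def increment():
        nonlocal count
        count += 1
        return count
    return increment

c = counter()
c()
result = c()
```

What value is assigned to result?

Step 1: counter() creates closure with count = 8.
Step 2: Each c() call increments count via nonlocal. After 2 calls: 8 + 2 = 10.
Step 3: result = 10

The answer is 10.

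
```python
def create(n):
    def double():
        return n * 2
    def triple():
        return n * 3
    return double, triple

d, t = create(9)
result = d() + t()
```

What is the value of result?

Step 1: Both closures capture the same n = 9.
Step 2: d() = 9 * 2 = 18, t() = 9 * 3 = 27.
Step 3: result = 18 + 27 = 45

The answer is 45.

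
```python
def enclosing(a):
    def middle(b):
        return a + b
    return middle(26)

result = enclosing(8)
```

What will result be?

Step 1: enclosing(8) passes a = 8.
Step 2: middle(26) has b = 26, reads a = 8 from enclosing.
Step 3: result = 8 + 26 = 34

The answer is 34.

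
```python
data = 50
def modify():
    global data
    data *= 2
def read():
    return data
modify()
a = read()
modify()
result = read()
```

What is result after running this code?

Step 1: data = 50.
Step 2: First modify(): data = 50 * 2 = 100.
Step 3: Second modify(): data = 100 * 2 = 200.
Step 4: read() returns 200

The answer is 200.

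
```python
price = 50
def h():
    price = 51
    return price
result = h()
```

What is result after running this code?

Step 1: Global price = 50.
Step 2: h() creates local price = 51, shadowing the global.
Step 3: Returns local price = 51. result = 51

The answer is 51.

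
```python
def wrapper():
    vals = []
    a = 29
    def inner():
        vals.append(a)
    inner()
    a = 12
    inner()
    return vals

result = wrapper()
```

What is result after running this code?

Step 1: a = 29. inner() appends current a to vals.
Step 2: First inner(): appends 29. Then a = 12.
Step 3: Second inner(): appends 12 (closure sees updated a). result = [29, 12]

The answer is [29, 12].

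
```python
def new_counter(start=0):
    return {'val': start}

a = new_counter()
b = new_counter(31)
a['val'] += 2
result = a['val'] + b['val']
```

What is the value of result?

Step 1: new_counter() returns a new dict each call (immutable default 0).
Step 2: a = {'val': 0}, b = {'val': 31}.
Step 3: a['val'] += 2 = 2. result = 2 + 31 = 33

The answer is 33.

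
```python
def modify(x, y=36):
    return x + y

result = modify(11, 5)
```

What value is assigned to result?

Step 1: modify(11, 5) overrides default y with 5.
Step 2: Returns 11 + 5 = 16.
Step 3: result = 16

The answer is 16.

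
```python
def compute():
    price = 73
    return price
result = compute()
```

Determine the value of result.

Step 1: compute() defines price = 73 in its local scope.
Step 2: return price finds the local variable price = 73.
Step 3: result = 73

The answer is 73.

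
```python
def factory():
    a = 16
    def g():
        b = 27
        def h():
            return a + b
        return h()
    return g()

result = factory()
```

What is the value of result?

Step 1: factory() defines a = 16. g() defines b = 27.
Step 2: h() accesses both from enclosing scopes: a = 16, b = 27.
Step 3: result = 16 + 27 = 43

The answer is 43.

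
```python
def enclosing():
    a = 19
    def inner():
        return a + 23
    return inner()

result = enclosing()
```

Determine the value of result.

Step 1: enclosing() defines a = 19.
Step 2: inner() reads a = 19 from enclosing scope, returns 19 + 23 = 42.
Step 3: result = 42

The answer is 42.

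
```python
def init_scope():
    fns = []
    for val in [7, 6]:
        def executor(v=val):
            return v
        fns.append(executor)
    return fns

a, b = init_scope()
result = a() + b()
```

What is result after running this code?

Step 1: Default argument v=val captures val at each iteration.
Step 2: a() returns 7 (captured at first iteration), b() returns 6 (captured at second).
Step 3: result = 7 + 6 = 13

The answer is 13.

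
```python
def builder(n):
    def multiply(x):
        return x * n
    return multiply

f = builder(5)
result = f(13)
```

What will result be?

Step 1: builder(5) returns multiply closure with n = 5.
Step 2: f(13) computes 13 * 5 = 65.
Step 3: result = 65

The answer is 65.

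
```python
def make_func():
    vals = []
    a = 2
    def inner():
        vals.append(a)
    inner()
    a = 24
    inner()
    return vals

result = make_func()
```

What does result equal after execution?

Step 1: a = 2. inner() appends current a to vals.
Step 2: First inner(): appends 2. Then a = 24.
Step 3: Second inner(): appends 24 (closure sees updated a). result = [2, 24]

The answer is [2, 24].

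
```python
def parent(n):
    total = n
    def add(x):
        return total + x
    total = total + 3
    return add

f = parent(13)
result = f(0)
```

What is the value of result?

Step 1: parent(13) sets total = 13, then total = 13 + 3 = 16.
Step 2: Closures capture by reference, so add sees total = 16.
Step 3: f(0) returns 16 + 0 = 16

The answer is 16.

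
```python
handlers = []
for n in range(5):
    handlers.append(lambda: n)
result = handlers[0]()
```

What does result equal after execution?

Step 1: The loop creates 5 lambdas, all referencing the same variable n.
Step 2: After the loop, n = 4 (final value).
Step 3: handlers[0]() looks up n at call time and finds 4. This is the late binding gotcha. result = 4

The answer is 4.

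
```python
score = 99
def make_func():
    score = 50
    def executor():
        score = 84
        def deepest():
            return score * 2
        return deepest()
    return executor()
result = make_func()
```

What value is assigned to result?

Step 1: deepest() looks up score through LEGB: not local, finds score = 84 in enclosing executor().
Step 2: Returns 84 * 2 = 168.
Step 3: result = 168

The answer is 168.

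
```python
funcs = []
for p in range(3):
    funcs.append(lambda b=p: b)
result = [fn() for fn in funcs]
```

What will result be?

Step 1: Default arg b=p captures p at each iteration.
Step 2: Each lambda has its own default: 0, 1, ..., 2.
Step 3: result = [0, 1, 2]

The answer is [0, 1, 2].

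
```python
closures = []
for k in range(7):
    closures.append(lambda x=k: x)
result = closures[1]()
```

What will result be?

Step 1: Default argument x=k captures k's value at each iteration.
Step 2: closures[1] captured x = 1 when k was 1.
Step 3: result = 1

The answer is 1.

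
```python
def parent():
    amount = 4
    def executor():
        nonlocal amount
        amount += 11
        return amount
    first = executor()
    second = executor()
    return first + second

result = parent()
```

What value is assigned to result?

Step 1: amount starts at 4.
Step 2: First call: amount = 4 + 11 = 15, returns 15.
Step 3: Second call: amount = 15 + 11 = 26, returns 26.
Step 4: result = 15 + 26 = 41

The answer is 41.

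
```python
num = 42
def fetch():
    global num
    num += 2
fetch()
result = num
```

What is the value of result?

Step 1: num = 42 globally.
Step 2: fetch() modifies global num: num += 2 = 44.
Step 3: result = 44

The answer is 44.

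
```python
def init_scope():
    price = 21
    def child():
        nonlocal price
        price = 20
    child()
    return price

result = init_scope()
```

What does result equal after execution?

Step 1: init_scope() sets price = 21.
Step 2: child() uses nonlocal to reassign price = 20.
Step 3: result = 20

The answer is 20.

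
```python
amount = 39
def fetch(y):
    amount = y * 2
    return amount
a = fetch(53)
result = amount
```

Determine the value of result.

Step 1: Global amount = 39.
Step 2: fetch(53) creates local amount = 53 * 2 = 106.
Step 3: Global amount unchanged because no global keyword. result = 39

The answer is 39.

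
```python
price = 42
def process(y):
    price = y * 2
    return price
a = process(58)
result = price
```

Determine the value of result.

Step 1: Global price = 42.
Step 2: process(58) creates local price = 58 * 2 = 116.
Step 3: Global price unchanged because no global keyword. result = 42

The answer is 42.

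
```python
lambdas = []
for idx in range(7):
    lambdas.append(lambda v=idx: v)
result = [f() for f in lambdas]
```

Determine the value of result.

Step 1: Default arg v=idx captures idx at each iteration.
Step 2: Each lambda has its own default: 0, 1, ..., 6.
Step 3: result = [0, 1, 2, 3, 4, 5, 6]

The answer is [0, 1, 2, 3, 4, 5, 6].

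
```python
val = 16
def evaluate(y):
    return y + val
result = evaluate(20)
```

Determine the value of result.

Step 1: val = 16 is defined globally.
Step 2: evaluate(20) uses parameter y = 20 and looks up val from global scope = 16.
Step 3: result = 20 + 16 = 36

The answer is 36.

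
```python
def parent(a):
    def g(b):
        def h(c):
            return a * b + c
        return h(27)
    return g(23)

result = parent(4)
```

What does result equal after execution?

Step 1: a = 4, b = 23, c = 27.
Step 2: h() computes a * b + c = 4 * 23 + 27 = 119.
Step 3: result = 119

The answer is 119.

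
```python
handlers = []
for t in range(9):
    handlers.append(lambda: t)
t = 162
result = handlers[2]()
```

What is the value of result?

Step 1: Lambdas capture the variable t by reference, not by value.
Step 2: After the loop, t is reassigned to 162.
Step 3: handlers[2]() looks up the current t = 162. result = 162

The answer is 162.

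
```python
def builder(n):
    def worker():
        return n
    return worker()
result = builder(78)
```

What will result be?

Step 1: builder(78) binds parameter n = 78.
Step 2: worker() looks up n in enclosing scope and finds the parameter n = 78.
Step 3: result = 78

The answer is 78.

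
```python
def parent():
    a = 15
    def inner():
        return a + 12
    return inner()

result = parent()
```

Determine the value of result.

Step 1: parent() defines a = 15.
Step 2: inner() reads a = 15 from enclosing scope, returns 15 + 12 = 27.
Step 3: result = 27

The answer is 27.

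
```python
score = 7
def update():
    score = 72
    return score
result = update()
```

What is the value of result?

Step 1: Global score = 7.
Step 2: update() creates local score = 72, shadowing the global.
Step 3: Returns local score = 72. result = 72

The answer is 72.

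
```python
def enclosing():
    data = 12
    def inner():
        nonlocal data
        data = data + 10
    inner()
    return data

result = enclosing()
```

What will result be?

Step 1: enclosing() sets data = 12.
Step 2: inner() uses nonlocal to modify data in enclosing's scope: data = 12 + 10 = 22.
Step 3: enclosing() returns the modified data = 22

The answer is 22.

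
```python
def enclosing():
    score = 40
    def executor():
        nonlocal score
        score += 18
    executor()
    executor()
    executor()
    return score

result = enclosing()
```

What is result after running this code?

Step 1: score starts at 40.
Step 2: executor() is called 3 times, each adding 18.
Step 3: score = 40 + 18 * 3 = 94

The answer is 94.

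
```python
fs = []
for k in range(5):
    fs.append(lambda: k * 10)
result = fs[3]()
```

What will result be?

Step 1: All lambdas reference the same variable k (late binding).
Step 2: After the loop, k = 4. Every lambda returns k * 10.
Step 3: fs[3]() = 4 * 10 = 40

The answer is 40.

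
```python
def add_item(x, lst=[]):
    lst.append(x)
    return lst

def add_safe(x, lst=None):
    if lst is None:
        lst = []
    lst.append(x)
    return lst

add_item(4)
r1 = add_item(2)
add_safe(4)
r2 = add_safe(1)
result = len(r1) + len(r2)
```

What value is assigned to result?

Step 1: add_item shares mutable default: after 2 calls, lst = [4, 2], len = 2.
Step 2: add_safe creates fresh list each time: r2 = [1], len = 1.
Step 3: result = 2 + 1 = 3

The answer is 3.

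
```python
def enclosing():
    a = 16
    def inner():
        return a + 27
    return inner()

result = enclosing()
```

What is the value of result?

Step 1: enclosing() defines a = 16.
Step 2: inner() reads a = 16 from enclosing scope, returns 16 + 27 = 43.
Step 3: result = 43

The answer is 43.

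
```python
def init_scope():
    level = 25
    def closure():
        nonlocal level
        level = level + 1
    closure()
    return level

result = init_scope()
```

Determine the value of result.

Step 1: init_scope() sets level = 25.
Step 2: closure() uses nonlocal to modify level in init_scope's scope: level = 25 + 1 = 26.
Step 3: init_scope() returns the modified level = 26

The answer is 26.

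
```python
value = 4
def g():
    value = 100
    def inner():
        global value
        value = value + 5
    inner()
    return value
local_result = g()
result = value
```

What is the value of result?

Step 1: Global value = 4. g() creates local value = 100.
Step 2: inner() declares global value and adds 5: global value = 4 + 5 = 9.
Step 3: g() returns its local value = 100 (unaffected by inner).
Step 4: result = global value = 9

The answer is 9.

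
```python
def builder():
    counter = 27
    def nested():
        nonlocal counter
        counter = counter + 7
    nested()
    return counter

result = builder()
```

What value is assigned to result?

Step 1: builder() sets counter = 27.
Step 2: nested() uses nonlocal to modify counter in builder's scope: counter = 27 + 7 = 34.
Step 3: builder() returns the modified counter = 34

The answer is 34.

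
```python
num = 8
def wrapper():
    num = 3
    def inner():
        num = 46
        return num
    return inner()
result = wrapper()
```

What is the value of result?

Step 1: Three scopes define num: global (8), wrapper (3), inner (46).
Step 2: inner() has its own local num = 46, which shadows both enclosing and global.
Step 3: result = 46 (local wins in LEGB)

The answer is 46.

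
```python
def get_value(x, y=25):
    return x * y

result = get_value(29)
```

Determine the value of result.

Step 1: get_value(29) uses default y = 25.
Step 2: Returns 29 * 25 = 725.
Step 3: result = 725

The answer is 725.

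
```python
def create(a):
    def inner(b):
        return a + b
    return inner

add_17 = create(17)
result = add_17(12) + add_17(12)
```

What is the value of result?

Step 1: add_17 captures a = 17.
Step 2: add_17(12) = 17 + 12 = 29, called twice.
Step 3: result = 29 + 29 = 58

The answer is 58.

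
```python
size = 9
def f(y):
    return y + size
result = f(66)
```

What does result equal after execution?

Step 1: size = 9 is defined globally.
Step 2: f(66) uses parameter y = 66 and looks up size from global scope = 9.
Step 3: result = 66 + 9 = 75

The answer is 75.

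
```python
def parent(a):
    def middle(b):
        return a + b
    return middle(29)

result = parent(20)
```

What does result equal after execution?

Step 1: parent(20) passes a = 20.
Step 2: middle(29) has b = 29, reads a = 20 from enclosing.
Step 3: result = 20 + 29 = 49

The answer is 49.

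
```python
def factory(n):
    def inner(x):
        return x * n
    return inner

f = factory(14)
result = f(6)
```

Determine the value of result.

Step 1: factory(14) creates a closure capturing n = 14.
Step 2: f(6) computes 6 * 14 = 84.
Step 3: result = 84

The answer is 84.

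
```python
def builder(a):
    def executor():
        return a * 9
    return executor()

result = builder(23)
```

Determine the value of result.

Step 1: builder(23) binds parameter a = 23.
Step 2: executor() accesses a = 23 from enclosing scope.
Step 3: result = 23 * 9 = 207

The answer is 207.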